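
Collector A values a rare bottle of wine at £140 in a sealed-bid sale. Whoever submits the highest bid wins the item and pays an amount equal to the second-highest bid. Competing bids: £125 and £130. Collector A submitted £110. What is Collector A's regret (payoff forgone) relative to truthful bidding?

Payoff forgone: £10.

The highest competing bid is £130.
Bidding truthfully at £140: Collector A has the top bid, wins, and pays the second-highest bid £130. Payoff = £140 − £130 = £10.
Bidding £110: the top bid is £130 (a rival), so Collector A loses. Payoff = £0.
Regret = truthful payoff − actual payoff = £10 − £0 = £10.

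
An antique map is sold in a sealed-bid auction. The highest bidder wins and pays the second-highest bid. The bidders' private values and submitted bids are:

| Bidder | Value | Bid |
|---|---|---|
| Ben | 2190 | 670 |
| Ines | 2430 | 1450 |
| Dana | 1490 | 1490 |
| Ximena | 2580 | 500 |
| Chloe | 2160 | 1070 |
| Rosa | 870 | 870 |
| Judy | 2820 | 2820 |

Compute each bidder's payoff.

Ben 0, Ines 0, Dana 0, Ximena 0, Chloe 0, Rosa 0, Judy 1330.

Ordered from highest: Judy 2820; Dana 1490; Ines 1450; Chloe 1070; Rosa 870; Ben 670; Ximena 500.
Judy has the top bid and wins; the price is the second-highest bid, 1490.
Judy's payoff = 2820 − 1490 = 1330. All other bidders lose, so their payoff is 0.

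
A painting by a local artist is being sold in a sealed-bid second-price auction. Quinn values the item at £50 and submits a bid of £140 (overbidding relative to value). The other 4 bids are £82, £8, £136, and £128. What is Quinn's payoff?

Highest competing bid: £136.
Quinn's bid £140 is the highest overall, so Quinn wins and pays the second-highest bid, £136.
Payoff = value − price = £50 − £136 = -£86.
Overbidding won the item at a price above value — truthful bidding would have avoided this loss.

-£86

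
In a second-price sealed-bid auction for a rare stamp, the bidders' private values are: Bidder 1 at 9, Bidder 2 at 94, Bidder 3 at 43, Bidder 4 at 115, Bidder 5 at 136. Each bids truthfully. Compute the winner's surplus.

21

Ordered from highest: Bidder 5 136 > Bidder 4 115 > Bidder 2 94 > Bidder 3 43 > Bidder 1 9.
Bidder 5 wins with the top bid and pays the second-highest, 115.
Surplus = 136 − 115 = 21.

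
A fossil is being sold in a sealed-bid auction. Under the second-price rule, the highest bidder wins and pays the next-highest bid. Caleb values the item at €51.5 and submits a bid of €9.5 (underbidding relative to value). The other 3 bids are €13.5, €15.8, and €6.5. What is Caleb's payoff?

Caleb's payoff: €0.0.

Highest competing bid: €15.8.
Caleb's bid €9.5 is not the highest, so Caleb loses, pays nothing, and earns zero payoff.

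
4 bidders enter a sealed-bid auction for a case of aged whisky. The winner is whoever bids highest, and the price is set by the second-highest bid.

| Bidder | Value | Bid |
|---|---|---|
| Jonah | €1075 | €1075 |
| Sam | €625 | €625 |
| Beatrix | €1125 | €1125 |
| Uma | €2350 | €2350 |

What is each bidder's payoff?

Jonah €0, Sam €0, Beatrix €0, Uma €1225.

Sorted high to low: Uma €2350; Beatrix €1125; Jonah €1075; Sam €625.
Uma has the top bid and wins; the price is the second-highest bid, €1125.
Uma's payoff = €2350 − €1125 = €1225. All other bidders lose, so their payoff is 0.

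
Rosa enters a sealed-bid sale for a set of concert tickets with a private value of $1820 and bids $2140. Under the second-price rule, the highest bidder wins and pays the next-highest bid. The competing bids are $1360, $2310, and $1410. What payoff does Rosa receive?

$0

Highest competing bid: $2310.
Rosa's bid $2140 is not the highest, so Rosa loses, pays nothing, and earns zero payoff.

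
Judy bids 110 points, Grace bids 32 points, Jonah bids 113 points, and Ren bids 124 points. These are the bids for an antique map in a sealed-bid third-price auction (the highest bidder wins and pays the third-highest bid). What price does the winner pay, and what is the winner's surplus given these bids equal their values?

Bids in descending order: Ren 124 points; Jonah 113 points; Judy 110 points; Grace 32 points.
Ren is the highest bidder, so Ren wins.
Under the third-price rule, the price is the third-highest bid: 110 points.
Surplus = 124 points − 110 points = 14 points.

The winner pays 110 points for a surplus of 14 points.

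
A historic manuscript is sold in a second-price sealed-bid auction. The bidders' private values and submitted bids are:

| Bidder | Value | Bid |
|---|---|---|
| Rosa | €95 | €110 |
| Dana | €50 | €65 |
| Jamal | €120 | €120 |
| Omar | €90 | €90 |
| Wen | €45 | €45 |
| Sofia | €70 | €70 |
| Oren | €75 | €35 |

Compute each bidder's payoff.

Rosa €0, Dana €0, Jamal €10, Omar €0, Wen €0, Sofia €0, Oren €0.

Ranking the bids: Jamal €120, then Rosa €110, then Omar €90, then Sofia €70, then Dana €65, then Wen €45, then Oren €35.
Jamal has the top bid and wins; the price is the second-highest bid, €110.
Jamal's payoff = €120 − €110 = €10. All other bidders lose, so their payoff is 0.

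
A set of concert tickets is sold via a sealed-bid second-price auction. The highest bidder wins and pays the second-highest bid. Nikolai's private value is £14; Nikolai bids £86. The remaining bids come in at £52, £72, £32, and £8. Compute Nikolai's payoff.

Highest competing bid: £72.
Nikolai's bid £86 is the highest overall, so Nikolai wins and pays the second-highest bid, £72.
Payoff = value − price = £14 − £72 = -£58.
Overbidding won the item at a price above value — truthful bidding would have avoided this loss.

Nikolai's payoff: -£58.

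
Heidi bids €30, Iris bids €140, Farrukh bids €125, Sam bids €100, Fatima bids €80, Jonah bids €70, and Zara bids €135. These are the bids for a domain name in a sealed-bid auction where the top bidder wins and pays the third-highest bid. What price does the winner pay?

The winner pays €125.

Ordered from highest: Iris €140 > Zara €135 > Farrukh €125 > Sam €100 > Fatima €80 > Jonah €70 > Heidi €30.
Iris is the highest bidder, so Iris wins.
Under the third-price rule, the price is the third-highest bid: €125.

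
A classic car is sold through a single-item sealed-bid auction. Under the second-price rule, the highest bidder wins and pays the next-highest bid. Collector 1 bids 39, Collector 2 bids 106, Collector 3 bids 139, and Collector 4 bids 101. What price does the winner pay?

Price paid: 106.

Bids in descending order: Collector 3 139; Collector 2 106; Collector 4 101; Collector 1 39.
Collector 3 has the highest bid, so Collector 3 wins.
The second-highest bid is 106, so that is what Collector 3 pays.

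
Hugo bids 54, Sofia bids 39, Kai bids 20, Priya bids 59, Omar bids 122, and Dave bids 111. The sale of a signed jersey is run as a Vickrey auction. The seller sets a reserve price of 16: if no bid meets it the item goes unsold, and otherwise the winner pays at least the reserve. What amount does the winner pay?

111

Ordered from highest: Omar 122; Dave 111; Priya 59; Hugo 54; Sofia 39; Kai 20.
Omar has the highest bid, so Omar wins.
The second-highest bid is 111, which exceeds the reserve, so that sets the price.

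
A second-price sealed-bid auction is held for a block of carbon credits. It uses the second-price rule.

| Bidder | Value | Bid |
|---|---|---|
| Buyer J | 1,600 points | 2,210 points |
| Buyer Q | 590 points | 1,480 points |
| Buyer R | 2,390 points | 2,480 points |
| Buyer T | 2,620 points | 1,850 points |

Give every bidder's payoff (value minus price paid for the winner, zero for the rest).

Sorted high to low: Buyer R 2,480 points; Buyer J 2,210 points; Buyer T 1,850 points; Buyer Q 1,480 points.
Buyer R has the top bid and wins; the price is the second-highest bid, 2,210 points.
Buyer R's payoff = 2,390 points − 2,210 points = 180 points. All other bidders lose, so their payoff is 0.

Payoffs: Buyer J 0 points, Buyer Q 0 points, Buyer R 180 points, Buyer T 0 points.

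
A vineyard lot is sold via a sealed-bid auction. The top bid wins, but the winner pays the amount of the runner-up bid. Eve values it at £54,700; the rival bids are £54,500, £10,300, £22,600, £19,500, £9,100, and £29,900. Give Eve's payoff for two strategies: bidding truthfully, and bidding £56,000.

The highest competing bid is £54,500.
Bidding truthfully at £54,700: Eve has the top bid, wins, and pays the second-highest bid £54,500. Payoff = £54,700 − £54,500 = £200.
Bidding £56,000: Eve has the top bid, wins, and pays the second-highest bid £54,500. Payoff = £54,700 − £54,500 = £200.

(a) £200  (b) £200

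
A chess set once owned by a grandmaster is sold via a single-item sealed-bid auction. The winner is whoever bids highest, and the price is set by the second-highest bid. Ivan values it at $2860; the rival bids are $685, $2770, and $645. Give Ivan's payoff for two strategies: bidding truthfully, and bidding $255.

(a) $90  (b) $0

The highest competing bid is $2770.
Bidding truthfully at $2860: Ivan has the top bid, wins, and pays the second-highest bid $2770. Payoff = $2860 − $2770 = $90.
Bidding $255: the top bid is $2770 (a rival), so Ivan loses. Payoff = $0.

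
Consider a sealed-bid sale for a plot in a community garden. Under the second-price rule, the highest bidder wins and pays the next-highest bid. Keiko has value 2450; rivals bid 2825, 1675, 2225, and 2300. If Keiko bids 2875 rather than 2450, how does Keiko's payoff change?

-375

The highest competing bid is 2825.
Bidding truthfully at 2450: the top bid is 2825 (a rival), so Keiko loses. Payoff = 0.
Bidding 2875: Keiko has the top bid, wins, and pays the second-highest bid 2825. Payoff = 2450 − 2825 = -375.
Change = -375 − 0 = -375.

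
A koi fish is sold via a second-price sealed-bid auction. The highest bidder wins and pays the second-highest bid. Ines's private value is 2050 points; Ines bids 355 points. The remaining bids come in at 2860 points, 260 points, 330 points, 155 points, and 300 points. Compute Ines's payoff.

Highest competing bid: 2860 points.
Ines's bid 355 points is not the highest, so Ines loses, pays nothing, and earns zero payoff.

0 points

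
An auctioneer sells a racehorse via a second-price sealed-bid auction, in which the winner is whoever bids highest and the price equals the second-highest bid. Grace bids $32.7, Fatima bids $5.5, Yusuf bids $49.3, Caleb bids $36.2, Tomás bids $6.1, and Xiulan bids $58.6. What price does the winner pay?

$49.3

Sorted high to low: Xiulan $58.6, then Yusuf $49.3, then Caleb $36.2, then Grace $32.7, then Tomás $6.1, then Fatima $5.5.
Xiulan is the highest bidder, so Xiulan wins.
Under the second-price rule, the price is the second-highest bid: $49.3.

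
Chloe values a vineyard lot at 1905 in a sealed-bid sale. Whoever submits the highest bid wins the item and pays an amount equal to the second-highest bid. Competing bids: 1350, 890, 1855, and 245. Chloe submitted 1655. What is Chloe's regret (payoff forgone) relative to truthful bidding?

The highest competing bid is 1855.
Bidding truthfully at 1905: Chloe has the top bid, wins, and pays the second-highest bid 1855. Payoff = 1905 − 1855 = 50.
Bidding 1655: the top bid is 1855 (a rival), so Chloe loses. Payoff = 0.
Regret = truthful payoff − actual payoff = 50 − 0 = 50.

Payoff forgone: 50.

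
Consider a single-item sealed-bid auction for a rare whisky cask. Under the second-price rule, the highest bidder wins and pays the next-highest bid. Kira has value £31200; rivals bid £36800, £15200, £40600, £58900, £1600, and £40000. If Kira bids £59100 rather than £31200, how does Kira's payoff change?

-£27700

The highest competing bid is £58900.
Bidding truthfully at £31200: the top bid is £58900 (a rival), so Kira loses. Payoff = £0.
Bidding £59100: Kira has the top bid, wins, and pays the second-highest bid £58900. Payoff = £31200 − £58900 = -£27700.
Change = -£27700 − £0 = -£27700.
Deviating from a truthful bid can only lose payoff in a second-price auction — never gain.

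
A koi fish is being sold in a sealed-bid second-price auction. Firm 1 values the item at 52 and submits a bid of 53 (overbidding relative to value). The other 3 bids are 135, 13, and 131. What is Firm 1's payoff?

Highest competing bid: 135.
Firm 1's bid 53 is not the highest, so Firm 1 loses, pays nothing, and earns zero payoff.

0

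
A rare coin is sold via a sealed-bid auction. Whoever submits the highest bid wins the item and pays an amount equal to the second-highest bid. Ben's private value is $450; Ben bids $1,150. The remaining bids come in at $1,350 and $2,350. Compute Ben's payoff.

Highest competing bid: $2,350.
Ben's bid $1,150 is not the highest, so Ben loses, pays nothing, and earns zero payoff.

Ben's payoff: $0.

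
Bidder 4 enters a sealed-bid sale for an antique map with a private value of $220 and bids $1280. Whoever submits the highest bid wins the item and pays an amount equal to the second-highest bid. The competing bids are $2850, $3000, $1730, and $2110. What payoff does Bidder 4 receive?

Payoff = $0.

Highest competing bid: $3000.
Bidder 4's bid $1280 is not the highest, so Bidder 4 loses, pays nothing, and earns zero payoff.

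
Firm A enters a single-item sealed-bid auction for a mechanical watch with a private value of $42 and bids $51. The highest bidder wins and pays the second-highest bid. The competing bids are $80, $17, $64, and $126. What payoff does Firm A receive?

$0

Highest competing bid: $126.
Firm A's bid $51 is not the highest, so Firm A loses, pays nothing, and earns zero payoff.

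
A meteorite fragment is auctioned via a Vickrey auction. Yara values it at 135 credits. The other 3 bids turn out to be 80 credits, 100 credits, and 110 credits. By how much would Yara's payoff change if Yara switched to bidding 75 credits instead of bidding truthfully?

The highest competing bid is 110 credits.
Bidding truthfully at 135 credits: Yara has the top bid, wins, and pays the second-highest bid 110 credits. Payoff = 135 credits − 110 credits = 25 credits.
Bidding 75 credits: the top bid is 110 credits (a rival), so Yara loses. Payoff = 0 credits.
Change = 0 credits − 25 credits = -25 credits.

Change in payoff: -25 credits.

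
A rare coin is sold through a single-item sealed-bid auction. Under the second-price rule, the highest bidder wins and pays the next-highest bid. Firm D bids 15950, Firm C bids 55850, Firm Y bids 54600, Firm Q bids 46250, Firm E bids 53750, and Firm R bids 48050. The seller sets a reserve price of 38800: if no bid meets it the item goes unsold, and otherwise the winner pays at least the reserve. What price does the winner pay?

54600

Ranking the bids: Firm C 55850, then Firm Y 54600, then Firm E 53750, then Firm R 48050, then Firm Q 46250, then Firm D 15950.
Firm C has the highest bid, so Firm C wins.
The second-highest bid is 54600, which exceeds the reserve, so that sets the price.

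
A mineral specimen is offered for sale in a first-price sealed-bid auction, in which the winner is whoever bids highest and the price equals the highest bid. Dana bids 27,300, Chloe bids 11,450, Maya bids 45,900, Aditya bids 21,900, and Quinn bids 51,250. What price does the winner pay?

Sorted high to low: Quinn 51,250 > Maya 45,900 > Dana 27,300 > Aditya 21,900 > Chloe 11,450.
Quinn is the highest bidder, so Quinn wins.
Under the first-price rule, the price is the highest bid: 51,250.

The winner pays 51,250.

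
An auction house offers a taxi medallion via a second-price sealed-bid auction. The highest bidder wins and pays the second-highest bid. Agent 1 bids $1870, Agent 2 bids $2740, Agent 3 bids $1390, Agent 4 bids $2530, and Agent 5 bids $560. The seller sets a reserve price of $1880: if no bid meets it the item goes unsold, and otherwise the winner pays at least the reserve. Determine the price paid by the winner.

Ordered from highest: Agent 2 $2740; Agent 4 $2530; Agent 1 $1870; Agent 3 $1390; Agent 5 $560.
Agent 2 has the highest bid, so Agent 2 wins.
The second-highest bid is $2530, which exceeds the reserve, so that sets the price.

The winner pays $2530.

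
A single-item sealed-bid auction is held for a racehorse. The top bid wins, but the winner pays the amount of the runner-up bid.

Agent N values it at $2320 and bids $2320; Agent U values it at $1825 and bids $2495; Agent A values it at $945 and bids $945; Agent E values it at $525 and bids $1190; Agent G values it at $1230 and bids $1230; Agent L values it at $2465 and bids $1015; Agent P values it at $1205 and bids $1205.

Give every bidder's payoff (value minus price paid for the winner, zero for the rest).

Agent N $0, Agent U -$495, Agent A $0, Agent E $0, Agent G $0, Agent L $0, Agent P $0.

Bids in descending order: Agent U $2495, then Agent N $2320, then Agent G $1230, then Agent P $1205, then Agent E $1190, then Agent L $1015, then Agent A $945.
Agent U has the top bid and wins; the price is the second-highest bid, $2320.
Agent U's payoff = $1825 − $2320 = -$495. All other bidders lose, so their payoff is 0.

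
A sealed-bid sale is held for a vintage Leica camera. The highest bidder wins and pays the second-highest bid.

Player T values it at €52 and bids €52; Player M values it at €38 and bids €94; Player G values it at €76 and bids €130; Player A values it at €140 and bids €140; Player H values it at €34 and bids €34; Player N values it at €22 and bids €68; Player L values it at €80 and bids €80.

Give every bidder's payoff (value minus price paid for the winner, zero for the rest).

Sorted high to low: Player A €140, then Player G €130, then Player M €94, then Player L €80, then Player N €68, then Player T €52, then Player H €34.
Player A has the top bid and wins; the price is the second-highest bid, €130.
Player A's payoff = €140 − €130 = €10. All other bidders lose, so their payoff is 0.

Payoffs: Player T €0, Player M €0, Player G €0, Player A €10, Player H €0, Player N €0, Player L €0.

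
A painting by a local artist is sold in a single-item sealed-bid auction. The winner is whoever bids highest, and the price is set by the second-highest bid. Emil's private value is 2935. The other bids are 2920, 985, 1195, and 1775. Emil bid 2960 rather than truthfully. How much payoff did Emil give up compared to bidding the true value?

Regret: 0.

The highest competing bid is 2920.
Bidding truthfully at 2935: Emil has the top bid, wins, and pays the second-highest bid 2920. Payoff = 2935 − 2920 = 15.
Bidding 2960: Emil has the top bid, wins, and pays the second-highest bid 2920. Payoff = 2935 − 2920 = 15.
Regret = truthful payoff − actual payoff = 15 − 15 = 0.
The bid only affects whether you win, not the price — here both bids land on the same side of the top rival bid, so the deviation is payoff-neutral.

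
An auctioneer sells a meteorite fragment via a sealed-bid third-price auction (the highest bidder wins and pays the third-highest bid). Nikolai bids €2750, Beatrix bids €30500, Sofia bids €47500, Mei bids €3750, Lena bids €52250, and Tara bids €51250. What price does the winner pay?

Bids in descending order: Lena €52250; Tara €51250; Sofia €47500; Beatrix €30500; Mei €3750; Nikolai €2750.
Lena is the highest bidder, so Lena wins.
Under the third-price rule, the price is the third-highest bid: €47500.

€47500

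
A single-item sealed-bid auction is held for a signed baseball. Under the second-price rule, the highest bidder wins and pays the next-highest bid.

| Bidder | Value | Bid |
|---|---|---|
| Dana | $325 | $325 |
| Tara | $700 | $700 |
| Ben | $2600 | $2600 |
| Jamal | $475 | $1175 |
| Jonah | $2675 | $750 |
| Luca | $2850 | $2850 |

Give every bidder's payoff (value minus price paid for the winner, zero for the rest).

Bids in descending order: Luca $2850 > Ben $2600 > Jamal $1175 > Jonah $750 > Tara $700 > Dana $325.
Luca has the top bid and wins; the price is the second-highest bid, $2600.
Luca's payoff = $2850 − $2600 = $250. All other bidders lose, so their payoff is 0.

Dana $0, Tara $0, Ben $0, Jamal $0, Jonah $0, Luca $250.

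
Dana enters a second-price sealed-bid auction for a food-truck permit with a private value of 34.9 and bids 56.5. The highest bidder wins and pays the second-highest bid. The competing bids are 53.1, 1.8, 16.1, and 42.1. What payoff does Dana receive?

-18.2

Highest competing bid: 53.1.
Dana's bid 56.5 is the highest overall, so Dana wins and pays the second-highest bid, 53.1.
Payoff = value − price = 34.9 − 53.1 = -18.2.
Overbidding won the item at a price above value — truthful bidding would have avoided this loss.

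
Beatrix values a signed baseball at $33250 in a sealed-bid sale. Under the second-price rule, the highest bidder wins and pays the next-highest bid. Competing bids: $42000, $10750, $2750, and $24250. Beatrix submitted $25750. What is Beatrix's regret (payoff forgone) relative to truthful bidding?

The highest competing bid is $42000.
Bidding truthfully at $33250: the top bid is $42000 (a rival), so Beatrix loses. Payoff = $0.
Bidding $25750: the top bid is $42000 (a rival), so Beatrix loses. Payoff = $0.
Regret = truthful payoff − actual payoff = $0 − $0 = $0.

Payoff forgone: $0.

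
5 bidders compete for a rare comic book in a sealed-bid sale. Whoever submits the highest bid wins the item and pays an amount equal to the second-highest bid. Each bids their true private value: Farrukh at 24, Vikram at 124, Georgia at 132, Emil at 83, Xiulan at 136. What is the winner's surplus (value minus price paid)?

Bids in descending order: Xiulan 136 > Georgia 132 > Vikram 124 > Emil 83 > Farrukh 24.
Xiulan wins with the top bid and pays the second-highest, 132.
Surplus = 136 − 132 = 4.

Surplus = 4.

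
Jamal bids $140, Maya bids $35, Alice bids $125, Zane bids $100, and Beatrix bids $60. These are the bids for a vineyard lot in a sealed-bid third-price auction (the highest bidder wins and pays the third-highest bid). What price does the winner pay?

Ordered from highest: Jamal $140, then Alice $125, then Zane $100, then Beatrix $60, then Maya $35.
Jamal is the highest bidder, so Jamal wins.
Under the third-price rule, the price is the third-highest bid: $100.

Price paid: $100.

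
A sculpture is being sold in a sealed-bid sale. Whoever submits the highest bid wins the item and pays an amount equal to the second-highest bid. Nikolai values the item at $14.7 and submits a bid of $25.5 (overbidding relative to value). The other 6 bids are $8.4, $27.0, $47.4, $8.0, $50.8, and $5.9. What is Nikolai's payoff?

$0.0

Highest competing bid: $50.8.
Nikolai's bid $25.5 is not the highest, so Nikolai loses, pays nothing, and earns zero payoff.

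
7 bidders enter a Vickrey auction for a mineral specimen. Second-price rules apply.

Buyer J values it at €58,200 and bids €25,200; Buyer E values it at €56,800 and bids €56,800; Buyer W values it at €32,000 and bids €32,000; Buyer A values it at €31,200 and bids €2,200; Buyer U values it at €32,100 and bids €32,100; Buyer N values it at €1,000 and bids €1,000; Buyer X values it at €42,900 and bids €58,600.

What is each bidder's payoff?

Buyer J €0, Buyer E €0, Buyer W €0, Buyer A €0, Buyer U €0, Buyer N €0, Buyer X -€13,900.

Sorted high to low: Buyer X €58,600, then Buyer E €56,800, then Buyer U €32,100, then Buyer W €32,000, then Buyer J €25,200, then Buyer A €2,200, then Buyer N €1,000.
Buyer X has the top bid and wins; the price is the second-highest bid, €56,800.
Buyer X's payoff = €42,900 − €56,800 = -€13,900. All other bidders lose, so their payoff is 0.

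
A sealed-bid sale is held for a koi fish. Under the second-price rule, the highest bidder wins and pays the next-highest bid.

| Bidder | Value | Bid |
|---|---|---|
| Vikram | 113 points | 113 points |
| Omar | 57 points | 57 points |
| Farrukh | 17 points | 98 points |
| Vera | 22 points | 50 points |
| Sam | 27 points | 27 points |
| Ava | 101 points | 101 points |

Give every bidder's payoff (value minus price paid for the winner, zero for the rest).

Payoffs: Vikram 12 points, Omar 0 points, Farrukh 0 points, Vera 0 points, Sam 0 points, Ava 0 points.

Ranking the bids: Vikram 113 points, then Ava 101 points, then Farrukh 98 points, then Omar 57 points, then Vera 50 points, then Sam 27 points.
Vikram has the top bid and wins; the price is the second-highest bid, 101 points.
Vikram's payoff = 113 points − 101 points = 12 points. All other bidders lose, so their payoff is 0.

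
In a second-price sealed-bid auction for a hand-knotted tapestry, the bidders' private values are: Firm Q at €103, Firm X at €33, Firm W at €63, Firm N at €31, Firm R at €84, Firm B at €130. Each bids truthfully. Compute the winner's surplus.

Surplus = €27.

Ranking the bids: Firm B €130 > Firm Q €103 > Firm R €84 > Firm W €63 > Firm X €33 > Firm N €31.
Firm B wins with the top bid and pays the second-highest, €103.
Surplus = €130 − €103 = €27.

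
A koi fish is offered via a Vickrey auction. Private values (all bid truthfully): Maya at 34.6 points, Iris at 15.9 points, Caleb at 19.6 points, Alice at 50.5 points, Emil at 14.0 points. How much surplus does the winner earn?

15.9 points

Ordered from highest: Alice 50.5 points; Maya 34.6 points; Caleb 19.6 points; Iris 15.9 points; Emil 14.0 points.
Alice wins with the top bid and pays the second-highest, 34.6 points.
Surplus = 50.5 points − 34.6 points = 15.9 points.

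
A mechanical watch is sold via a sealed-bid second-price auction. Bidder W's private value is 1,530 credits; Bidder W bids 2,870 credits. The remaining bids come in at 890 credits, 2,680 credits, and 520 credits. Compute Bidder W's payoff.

Highest competing bid: 2,680 credits.
Bidder W's bid 2,870 credits is the highest overall, so Bidder W wins and pays the second-highest bid, 2,680 credits.
Payoff = value − price = 1,530 credits − 2,680 credits = -1,150 credits.
Overbidding won the item at a price above value — truthful bidding would have avoided this loss.

Payoff = -1,150 credits.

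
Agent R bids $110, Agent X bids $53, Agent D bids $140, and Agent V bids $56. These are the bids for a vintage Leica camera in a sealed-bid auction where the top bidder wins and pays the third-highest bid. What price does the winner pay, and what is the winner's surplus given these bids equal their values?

Ranking the bids: Agent D $140, then Agent R $110, then Agent V $56, then Agent X $53.
Agent D is the highest bidder, so Agent D wins.
Under the third-price rule, the price is the third-highest bid: $56.
Surplus = $140 − $56 = $84.

The winner pays $56 for a surplus of $84.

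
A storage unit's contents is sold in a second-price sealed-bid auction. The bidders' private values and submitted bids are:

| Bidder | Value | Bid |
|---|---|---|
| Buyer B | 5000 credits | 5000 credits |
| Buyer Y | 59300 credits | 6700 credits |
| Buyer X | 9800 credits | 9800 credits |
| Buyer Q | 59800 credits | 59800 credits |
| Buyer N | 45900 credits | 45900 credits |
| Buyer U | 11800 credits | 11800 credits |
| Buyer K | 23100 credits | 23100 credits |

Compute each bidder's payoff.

Payoffs: Buyer B 0 credits, Buyer Y 0 credits, Buyer X 0 credits, Buyer Q 13900 credits, Buyer N 0 credits, Buyer U 0 credits, Buyer K 0 credits.

Bids in descending order: Buyer Q 59800 credits > Buyer N 45900 credits > Buyer K 23100 credits > Buyer U 11800 credits > Buyer X 9800 credits > Buyer Y 6700 credits > Buyer B 5000 credits.
Buyer Q has the top bid and wins; the price is the second-highest bid, 45900 credits.
Buyer Q's payoff = 59800 credits − 45900 credits = 13900 credits. All other bidders lose, so their payoff is 0.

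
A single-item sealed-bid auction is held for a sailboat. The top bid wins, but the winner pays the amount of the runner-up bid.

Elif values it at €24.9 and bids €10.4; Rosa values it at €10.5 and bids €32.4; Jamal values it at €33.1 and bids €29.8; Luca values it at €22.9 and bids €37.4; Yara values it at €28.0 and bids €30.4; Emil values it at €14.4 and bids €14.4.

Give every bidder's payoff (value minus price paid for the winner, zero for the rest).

Ranking the bids: Luca €37.4; Rosa €32.4; Yara €30.4; Jamal €29.8; Emil €14.4; Elif €10.4.
Luca has the top bid and wins; the price is the second-highest bid, €32.4.
Luca's payoff = €22.9 − €32.4 = -€9.5. All other bidders lose, so their payoff is 0.

Payoffs: Elif €0.0, Rosa €0.0, Jamal €0.0, Luca -€9.5, Yara €0.0, Emil €0.0.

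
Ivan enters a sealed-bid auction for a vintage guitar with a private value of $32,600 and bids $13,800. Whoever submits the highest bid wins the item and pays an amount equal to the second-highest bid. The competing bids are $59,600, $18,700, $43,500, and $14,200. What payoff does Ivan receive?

Highest competing bid: $59,600.
Ivan's bid $13,800 is not the highest, so Ivan loses, pays nothing, and earns zero payoff.

$0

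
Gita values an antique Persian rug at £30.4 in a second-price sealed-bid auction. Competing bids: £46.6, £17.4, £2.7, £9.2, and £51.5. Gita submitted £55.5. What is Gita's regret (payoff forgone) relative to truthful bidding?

The highest competing bid is £51.5.
Bidding truthfully at £30.4: the top bid is £51.5 (a rival), so Gita loses. Payoff = £0.0.
Bidding £55.5: Gita has the top bid, wins, and pays the second-highest bid £51.5. Payoff = £30.4 − £51.5 = -£21.1.
Regret = truthful payoff − actual payoff = £0.0 − -£21.1 = £21.1.
This is the dominant-strategy logic: truthful bidding weakly beats any alternative.

£21.1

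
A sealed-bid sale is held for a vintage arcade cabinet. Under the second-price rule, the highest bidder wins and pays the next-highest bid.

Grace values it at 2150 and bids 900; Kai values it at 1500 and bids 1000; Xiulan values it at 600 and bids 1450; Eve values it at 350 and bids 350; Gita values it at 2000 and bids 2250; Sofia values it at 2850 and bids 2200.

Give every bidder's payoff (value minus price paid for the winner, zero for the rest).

Ranking the bids: Gita 2250 > Sofia 2200 > Xiulan 1450 > Kai 1000 > Grace 900 > Eve 350.
Gita has the top bid and wins; the price is the second-highest bid, 2200.
Gita's payoff = 2000 − 2200 = -200. All other bidders lose, so their payoff is 0.

Grace 0, Kai 0, Xiulan 0, Eve 0, Gita -200, Sofia 0.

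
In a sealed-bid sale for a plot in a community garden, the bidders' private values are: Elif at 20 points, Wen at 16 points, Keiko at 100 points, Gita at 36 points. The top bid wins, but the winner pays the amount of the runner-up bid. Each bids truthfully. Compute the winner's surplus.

Sorted high to low: Keiko 100 points; Gita 36 points; Elif 20 points; Wen 16 points.
Keiko wins with the top bid and pays the second-highest, 36 points.
Surplus = 100 points − 36 points = 64 points.

64 points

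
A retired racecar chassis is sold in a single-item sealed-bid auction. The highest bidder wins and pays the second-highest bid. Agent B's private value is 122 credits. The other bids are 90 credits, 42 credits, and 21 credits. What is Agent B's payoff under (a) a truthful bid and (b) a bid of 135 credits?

The highest competing bid is 90 credits.
Bidding truthfully at 122 credits: Agent B has the top bid, wins, and pays the second-highest bid 90 credits. Payoff = 122 credits − 90 credits = 32 credits.
Bidding 135 credits: Agent B has the top bid, wins, and pays the second-highest bid 90 credits. Payoff = 122 credits − 90 credits = 32 credits.

(a) 32 credits  (b) 32 credits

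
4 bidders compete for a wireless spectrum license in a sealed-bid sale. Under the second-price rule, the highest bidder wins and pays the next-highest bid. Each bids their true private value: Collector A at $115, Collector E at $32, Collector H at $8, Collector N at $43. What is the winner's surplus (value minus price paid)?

Sorted high to low: Collector A $115 > Collector N $43 > Collector E $32 > Collector H $8.
Collector A wins with the top bid and pays the second-highest, $43.
Surplus = $115 − $43 = $72.

Surplus = $72.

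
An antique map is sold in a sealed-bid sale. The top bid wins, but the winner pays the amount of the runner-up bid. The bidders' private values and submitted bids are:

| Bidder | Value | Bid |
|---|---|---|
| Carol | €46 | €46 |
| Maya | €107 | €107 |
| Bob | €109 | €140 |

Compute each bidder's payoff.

Bids in descending order: Bob €140; Maya €107; Carol €46.
Bob has the top bid and wins; the price is the second-highest bid, €107.
Bob's payoff = €109 − €107 = €2. All other bidders lose, so their payoff is 0.

Payoffs: Carol €0, Maya €0, Bob €2.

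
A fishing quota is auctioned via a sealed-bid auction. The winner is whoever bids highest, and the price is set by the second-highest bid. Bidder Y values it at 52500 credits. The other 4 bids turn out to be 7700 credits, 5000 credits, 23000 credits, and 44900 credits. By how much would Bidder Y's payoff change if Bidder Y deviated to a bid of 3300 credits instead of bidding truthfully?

-7600 credits

The highest competing bid is 44900 credits.
Bidding truthfully at 52500 credits: Bidder Y has the top bid, wins, and pays the second-highest bid 44900 credits. Payoff = 52500 credits − 44900 credits = 7600 credits.
Bidding 3300 credits: the top bid is 44900 credits (a rival), so Bidder Y loses. Payoff = 0 credits.
Change = 0 credits − 7600 credits = -7600 credits.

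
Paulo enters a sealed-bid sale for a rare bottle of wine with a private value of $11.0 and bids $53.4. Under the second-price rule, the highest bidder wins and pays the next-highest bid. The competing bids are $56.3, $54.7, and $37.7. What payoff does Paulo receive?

Paulo's payoff: $0.0.

Highest competing bid: $56.3.
Paulo's bid $53.4 is not the highest, so Paulo loses, pays nothing, and earns zero payoff.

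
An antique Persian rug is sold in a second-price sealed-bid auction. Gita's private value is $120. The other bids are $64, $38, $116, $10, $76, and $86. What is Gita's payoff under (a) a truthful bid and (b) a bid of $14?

The highest competing bid is $116.
Bidding truthfully at $120: Gita has the top bid, wins, and pays the second-highest bid $116. Payoff = $120 − $116 = $4.
Bidding $14: the top bid is $116 (a rival), so Gita loses. Payoff = $0.

Truthful: $4; alternative: $0.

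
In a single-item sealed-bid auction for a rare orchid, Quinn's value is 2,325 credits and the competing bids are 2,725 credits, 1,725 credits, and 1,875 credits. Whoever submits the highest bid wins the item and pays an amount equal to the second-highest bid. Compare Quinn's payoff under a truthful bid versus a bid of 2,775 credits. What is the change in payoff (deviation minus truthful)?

The highest competing bid is 2,725 credits.
Bidding truthfully at 2,325 credits: the top bid is 2,725 credits (a rival), so Quinn loses. Payoff = 0 credits.
Bidding 2,775 credits: Quinn has the top bid, wins, and pays the second-highest bid 2,725 credits. Payoff = 2,325 credits − 2,725 credits = -400 credits.
Change = -400 credits − 0 credits = -400 credits.
Deviating from a truthful bid can only lose payoff in a second-price auction — never gain.

-400 credits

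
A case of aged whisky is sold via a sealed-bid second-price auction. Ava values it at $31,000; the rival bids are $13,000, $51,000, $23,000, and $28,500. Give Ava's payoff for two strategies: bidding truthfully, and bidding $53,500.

The highest competing bid is $51,000.
Bidding truthfully at $31,000: the top bid is $51,000 (a rival), so Ava loses. Payoff = $0.
Bidding $53,500: Ava has the top bid, wins, and pays the second-highest bid $51,000. Payoff = $31,000 − $51,000 = -$20,000.

(a) $0  (b) -$20,000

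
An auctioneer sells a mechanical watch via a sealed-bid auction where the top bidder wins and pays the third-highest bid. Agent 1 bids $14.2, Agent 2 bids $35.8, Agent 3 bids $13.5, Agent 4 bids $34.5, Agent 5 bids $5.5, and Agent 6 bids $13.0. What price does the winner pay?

Ordered from highest: Agent 2 $35.8; Agent 4 $34.5; Agent 1 $14.2; Agent 3 $13.5; Agent 6 $13.0; Agent 5 $5.5.
Agent 2 is the highest bidder, so Agent 2 wins.
Under the third-price rule, the price is the third-highest bid: $14.2.

$14.2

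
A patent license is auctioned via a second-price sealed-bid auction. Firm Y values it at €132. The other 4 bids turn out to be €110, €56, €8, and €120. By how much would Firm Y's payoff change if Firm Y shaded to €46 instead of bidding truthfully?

Change in payoff: -€12.

The highest competing bid is €120.
Bidding truthfully at €132: Firm Y has the top bid, wins, and pays the second-highest bid €120. Payoff = €132 − €120 = €12.
Bidding €46: the top bid is €120 (a rival), so Firm Y loses. Payoff = €0.
Change = €0 − €12 = -€12.
Deviating from a truthful bid can only lose payoff in a second-price auction — never gain.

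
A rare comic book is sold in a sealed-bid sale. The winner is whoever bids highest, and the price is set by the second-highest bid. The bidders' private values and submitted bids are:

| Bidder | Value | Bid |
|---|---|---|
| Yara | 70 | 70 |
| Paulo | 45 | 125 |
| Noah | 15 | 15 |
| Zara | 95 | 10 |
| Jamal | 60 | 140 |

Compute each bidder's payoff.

Ordered from highest: Jamal 140; Paulo 125; Yara 70; Noah 15; Zara 10.
Jamal has the top bid and wins; the price is the second-highest bid, 125.
Jamal's payoff = 60 − 125 = -65. All other bidders lose, so their payoff is 0.

Payoffs: Yara 0, Paulo 0, Noah 0, Zara 0, Jamal -65.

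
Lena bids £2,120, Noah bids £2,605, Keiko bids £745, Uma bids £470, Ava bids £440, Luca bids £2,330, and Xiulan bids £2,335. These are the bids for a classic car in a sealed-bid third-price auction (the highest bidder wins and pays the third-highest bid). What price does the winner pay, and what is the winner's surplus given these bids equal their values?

Bids in descending order: Noah £2,605; Xiulan £2,335; Luca £2,330; Lena £2,120; Keiko £745; Uma £470; Ava £440.
Noah is the highest bidder, so Noah wins.
Under the third-price rule, the price is the third-highest bid: £2,330.
Surplus = £2,605 − £2,330 = £275.

The winner pays £2,330 for a surplus of £275.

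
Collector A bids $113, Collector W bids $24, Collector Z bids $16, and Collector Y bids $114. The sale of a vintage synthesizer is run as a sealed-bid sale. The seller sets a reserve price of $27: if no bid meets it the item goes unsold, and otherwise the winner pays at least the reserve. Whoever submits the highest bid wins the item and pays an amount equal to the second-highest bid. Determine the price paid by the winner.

The winner pays $113.

Ranking the bids: Collector Y $114; Collector A $113; Collector W $24; Collector Z $16.
Collector Y has the highest bid, so Collector Y wins.
The second-highest bid is $113, which exceeds the reserve, so that sets the price.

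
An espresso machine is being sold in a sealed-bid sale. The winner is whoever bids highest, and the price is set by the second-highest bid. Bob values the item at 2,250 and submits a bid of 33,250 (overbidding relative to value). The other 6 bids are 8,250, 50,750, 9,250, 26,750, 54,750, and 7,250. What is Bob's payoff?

Bob's payoff: 0.

Highest competing bid: 54,750.
Bob's bid 33,250 is not the highest, so Bob loses, pays nothing, and earns zero payoff.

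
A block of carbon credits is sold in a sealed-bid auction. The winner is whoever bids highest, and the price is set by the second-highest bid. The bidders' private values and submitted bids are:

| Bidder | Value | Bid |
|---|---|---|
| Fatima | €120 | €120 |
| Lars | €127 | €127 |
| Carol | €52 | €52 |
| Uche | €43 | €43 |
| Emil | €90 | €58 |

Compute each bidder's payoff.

Sorted high to low: Lars €127, then Fatima €120, then Emil €58, then Carol €52, then Uche €43.
Lars has the top bid and wins; the price is the second-highest bid, €120.
Lars's payoff = €127 − €120 = €7. All other bidders lose, so their payoff is 0.

Fatima €0, Lars €7, Carol €0, Uche €0, Emil €0.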